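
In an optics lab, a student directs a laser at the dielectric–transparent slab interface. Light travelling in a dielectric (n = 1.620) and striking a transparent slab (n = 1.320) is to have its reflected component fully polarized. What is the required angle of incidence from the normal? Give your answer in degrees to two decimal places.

θ_B ≈ 39.17°

tan θ_B = n₂/n₁ = 1.320/1.620 = 0.8148. Taking the arctangent, θ_B = 39.17°.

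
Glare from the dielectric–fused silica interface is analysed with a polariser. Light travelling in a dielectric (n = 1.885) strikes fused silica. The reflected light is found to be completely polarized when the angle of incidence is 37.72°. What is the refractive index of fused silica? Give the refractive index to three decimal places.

n ≈ 1.458

Full polarization of the reflected beam means tan θ_B = n₂/n₁, where n₁ is the incident medium (a dielectric).
n₂ = n₁ tan θ_B = 1.885 × tan 37.72° = 1.458.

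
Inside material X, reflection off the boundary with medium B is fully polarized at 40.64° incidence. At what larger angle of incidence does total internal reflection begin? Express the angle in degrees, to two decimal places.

θ_c ≈ 59.13°

From Brewster, n₂/n₁ = tan θ_B = tan 40.64° = 0.8583.
Then sin θ_c = n₂/n₁ = 0.8583, so θ_c = arcsin 0.8583 = 59.13°.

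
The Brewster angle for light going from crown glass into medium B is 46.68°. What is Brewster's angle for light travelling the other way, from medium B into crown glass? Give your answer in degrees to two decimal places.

Reversing the direction swaps n₁ and n₂, so tan θ_B' = 1/tan θ_B and θ_B' = 90° − θ_B.
Hence θ_B' = 90° − 46.68° = 43.32°.

θ_B' ≈ 43.32°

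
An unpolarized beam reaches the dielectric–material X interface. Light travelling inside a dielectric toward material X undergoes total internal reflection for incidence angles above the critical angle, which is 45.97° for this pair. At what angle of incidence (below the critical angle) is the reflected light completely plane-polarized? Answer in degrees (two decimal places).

At the critical angle sin θ_c = n₂/n₁, giving n₂/n₁ = sin 45.97° = 0.7190.
Then tan θ_B = n₂/n₁ = 0.7190, so θ_B = arctan 0.7190 = 35.72°.

θ_B ≈ 35.72°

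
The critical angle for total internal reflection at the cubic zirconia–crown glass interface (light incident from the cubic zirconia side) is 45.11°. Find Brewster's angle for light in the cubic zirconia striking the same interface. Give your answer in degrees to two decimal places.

At the critical angle sin θ_c = n₂/n₁, giving n₂/n₁ = sin 45.11° = 0.7085.
Then tan θ_B = n₂/n₁ = 0.7085, so θ_B = arctan 0.7085 = 35.32°.

θ_B ≈ 35.32°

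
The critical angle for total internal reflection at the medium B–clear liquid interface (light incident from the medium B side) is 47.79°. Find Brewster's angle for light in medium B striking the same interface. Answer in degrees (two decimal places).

θ_B ≈ 36.53°

sin θ_c = n₂/n₁, so n₂/n₁ = sin 47.79° = 0.7407.
Brewster: tan θ_B = n₂/n₁ = 0.7407.
θ_B = arctan(0.7407) = 36.53°.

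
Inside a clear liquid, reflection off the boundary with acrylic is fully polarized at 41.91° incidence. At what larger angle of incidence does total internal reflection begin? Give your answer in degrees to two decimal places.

tan θ_B = n₂/n₁ = tan 41.91° = 0.8976.
Total internal reflection: sin θ_c = n₂/n₁ = 0.8976.
θ_c = arcsin(0.8976) = 63.84°.

θ_c ≈ 63.84°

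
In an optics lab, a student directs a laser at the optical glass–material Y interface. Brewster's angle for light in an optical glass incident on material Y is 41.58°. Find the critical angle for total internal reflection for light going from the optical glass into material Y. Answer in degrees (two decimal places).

tan θ_B = n₂/n₁ = tan 41.58° = 0.8872.
Total internal reflection: sin θ_c = n₂/n₁ = 0.8872.
θ_c = arcsin(0.8872) = 62.53°.

θ_c ≈ 62.53°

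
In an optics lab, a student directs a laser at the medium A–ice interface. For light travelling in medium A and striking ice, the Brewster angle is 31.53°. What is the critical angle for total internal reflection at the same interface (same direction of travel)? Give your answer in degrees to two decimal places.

θ_c ≈ 37.84°

n₂/n₁ = tan 31.53° = 0.6135; the critical angle satisfies sin θ_c = n₂/n₁.
θ_c = arcsin(0.6135) = 37.84°.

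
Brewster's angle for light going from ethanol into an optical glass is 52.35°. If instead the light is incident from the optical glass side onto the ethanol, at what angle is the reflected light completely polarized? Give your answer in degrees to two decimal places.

θ_B' ≈ 37.65°

tan θ_B' = n₁/n₂ = 1/tan θ_B, so θ_B' = 90° − θ_B.
θ_B' = 90° − 52.35° = 37.65°.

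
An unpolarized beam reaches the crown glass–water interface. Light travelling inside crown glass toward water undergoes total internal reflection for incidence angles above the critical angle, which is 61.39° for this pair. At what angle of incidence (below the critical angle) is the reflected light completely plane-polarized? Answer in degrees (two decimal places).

θ_B ≈ 41.28°

At the critical angle sin θ_c = n₂/n₁, giving n₂/n₁ = sin 61.39° = 0.8779.
Then tan θ_B = n₂/n₁ = 0.8779, so θ_B = arctan 0.8779 = 41.28°.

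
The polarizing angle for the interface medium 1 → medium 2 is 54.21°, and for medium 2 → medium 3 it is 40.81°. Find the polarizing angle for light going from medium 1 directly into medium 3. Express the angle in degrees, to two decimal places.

Each Brewster angle gives a ratio: n₂/n₁ = tan 54.21° = 1.3870, n₃/n₂ = tan 40.81° = 0.8635.
n₃/n₁ = 1.1977. Then tan θ_B(1→3) = n₃/n₁, so θ_B(1→3) = arctan(1.1977) = 50.14°.

θ_B ≈ 50.14°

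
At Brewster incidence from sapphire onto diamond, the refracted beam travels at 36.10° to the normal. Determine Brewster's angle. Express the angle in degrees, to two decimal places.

θ_B ≈ 53.90°

Since the reflected and refracted rays are at right angles at the polarizing angle, θ_B + θ_t = 90°.
θ_B = 90° − 36.10° = 53.90°.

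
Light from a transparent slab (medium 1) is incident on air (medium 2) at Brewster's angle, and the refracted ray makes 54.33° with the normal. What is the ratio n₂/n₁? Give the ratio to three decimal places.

At Brewster incidence θ_B = 90° − θ_t = 90° − 54.33° = 35.67°.
tan θ_B = n₂/n₁, so n₂/n₁ = tan 35.67° = 0.718.

n₂/n₁ ≈ 0.718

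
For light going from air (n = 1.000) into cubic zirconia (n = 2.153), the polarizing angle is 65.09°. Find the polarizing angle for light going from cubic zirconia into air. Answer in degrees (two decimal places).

θ_B' ≈ 24.91°

The two Brewster angles are complementary: θ_B' = 90° − θ_B = 90° − 65.09° = 24.91°.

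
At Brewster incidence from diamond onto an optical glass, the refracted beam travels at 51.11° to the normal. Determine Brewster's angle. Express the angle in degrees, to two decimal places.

Brewster's condition makes the reflected and refracted beams perpendicular: θ_B + θ_t = 90°.
So θ_B = 90° − θ_t = 90° − 51.11° = 38.89°.

θ_B ≈ 38.89°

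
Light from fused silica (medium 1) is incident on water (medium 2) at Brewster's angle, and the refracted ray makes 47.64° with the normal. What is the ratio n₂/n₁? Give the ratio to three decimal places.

n₂/n₁ ≈ 0.912

θ_B + θ_t = 90°, so θ_B = 90° − 47.64° = 42.36°.
tan θ_B = n₂/n₁, so n₂/n₁ = tan 42.36° = 0.912.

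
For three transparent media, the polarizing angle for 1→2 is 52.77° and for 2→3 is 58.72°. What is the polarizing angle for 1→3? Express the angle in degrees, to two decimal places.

θ_B ≈ 65.22°

n₂/n₁ = tan 52.77° = 1.3160 and n₃/n₂ = tan 58.72° = 1.6460.
n₃/n₁ = 2.1662. Then tan θ_B(1→3) = n₃/n₁, so θ_B(1→3) = arctan(2.1662) = 65.22°.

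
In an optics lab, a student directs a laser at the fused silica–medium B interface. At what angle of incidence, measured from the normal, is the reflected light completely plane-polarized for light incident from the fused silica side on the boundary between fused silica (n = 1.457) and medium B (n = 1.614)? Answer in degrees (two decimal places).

The reflected p-component vanishes when tan θ_B = n₂/n₁.
Brewster's condition: tan θ_B = n₂/n₁ = 1.614/1.457 = 1.1078. Taking the arctangent, θ_B = 47.93°.

θ_B ≈ 47.93°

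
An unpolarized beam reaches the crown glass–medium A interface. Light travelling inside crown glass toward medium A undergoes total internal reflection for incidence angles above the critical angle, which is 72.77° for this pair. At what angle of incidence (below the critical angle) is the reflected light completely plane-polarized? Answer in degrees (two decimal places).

n₂/n₁ = sin θ_c = sin 72.77° = 0.9551.
tan θ_B equals the same ratio, so θ_B = arctan(0.9551) = 43.69°.

θ_B ≈ 43.69°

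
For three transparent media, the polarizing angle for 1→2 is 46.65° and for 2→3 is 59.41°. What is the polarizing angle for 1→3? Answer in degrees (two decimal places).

θ_B ≈ 60.84°

Each Brewster angle gives a ratio: n₂/n₁ = tan 46.65° = 1.0593, n₃/n₂ = tan 59.41° = 1.6916.
So n₃/n₁ = (n₂/n₁)(n₃/n₂) = 1.0593 × 1.6916 = 1.7919.
θ_B(1→3) = arctan(1.7919) = 60.84°.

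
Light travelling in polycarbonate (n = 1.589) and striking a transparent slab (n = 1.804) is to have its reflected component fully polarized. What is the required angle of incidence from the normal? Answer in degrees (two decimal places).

θ_B ≈ 48.63°

tan θ_B = n₂/n₁ = 1.804/1.589 = 1.1353.
So θ_B = arctan 1.1353 = 48.63°.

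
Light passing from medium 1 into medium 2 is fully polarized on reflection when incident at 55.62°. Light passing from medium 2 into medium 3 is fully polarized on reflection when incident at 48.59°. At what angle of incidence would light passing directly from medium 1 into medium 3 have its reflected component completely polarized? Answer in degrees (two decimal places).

n₂/n₁ = tan 55.62° = 1.4616 and n₃/n₂ = tan 48.59° = 1.1339.
Multiplying, n₃/n₁ = 1.4616 × 1.1339 = 1.6572, and θ_B(1→3) = arctan 1.6572 = 58.89°.

θ_B ≈ 58.89°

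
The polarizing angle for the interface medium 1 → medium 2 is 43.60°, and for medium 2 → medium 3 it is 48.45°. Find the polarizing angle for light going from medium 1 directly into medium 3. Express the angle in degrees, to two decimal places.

n₂/n₁ = tan 43.60° = 0.9523 and n₃/n₂ = tan 48.45° = 1.1283.
Multiplying, n₃/n₁ = 0.9523 × 1.1283 = 1.0745, and θ_B(1→3) = arctan 1.0745 = 47.06°.

θ_B ≈ 47.06°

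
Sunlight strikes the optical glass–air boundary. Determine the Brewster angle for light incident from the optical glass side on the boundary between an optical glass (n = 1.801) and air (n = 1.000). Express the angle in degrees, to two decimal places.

θ_B ≈ 29.04°

tan θ_B = n₂/n₁ = 1.000/1.801 = 0.5552.
So θ_B = arctan 0.5552 = 29.04°.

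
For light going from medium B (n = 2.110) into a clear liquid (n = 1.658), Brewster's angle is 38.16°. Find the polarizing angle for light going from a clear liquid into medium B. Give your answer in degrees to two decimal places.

θ_B' ≈ 51.84°

Reversing the direction swaps n₁ and n₂, so tan θ_B' = 1/tan θ_B and θ_B' = 90° − θ_B.
Hence θ_B' = 90° − 38.16° = 51.84°.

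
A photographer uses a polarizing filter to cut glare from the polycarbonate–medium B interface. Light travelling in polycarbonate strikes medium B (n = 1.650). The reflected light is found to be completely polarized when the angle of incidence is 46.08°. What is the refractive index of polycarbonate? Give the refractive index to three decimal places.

At Brewster's angle, tan θ_B = n₂/n₁ with n₁ on the incident side (polycarbonate) and n₂ on the transmitted side (medium B).
n₁ = n₂ / tan θ_B = 1.650 / tan 46.08° = 1.589.

n ≈ 1.589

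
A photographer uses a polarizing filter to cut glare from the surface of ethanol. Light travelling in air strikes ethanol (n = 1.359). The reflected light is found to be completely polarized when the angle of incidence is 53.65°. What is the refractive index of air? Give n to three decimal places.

n ≈ 1.000

At the polarizing angle, tan θ_B = n₂/n₁ with n₁ on the incident side (air) and n₂ on the transmitted side (ethanol).
n₁ = n₂ / tan θ_B = 1.359 / tan 53.65° = 1.000.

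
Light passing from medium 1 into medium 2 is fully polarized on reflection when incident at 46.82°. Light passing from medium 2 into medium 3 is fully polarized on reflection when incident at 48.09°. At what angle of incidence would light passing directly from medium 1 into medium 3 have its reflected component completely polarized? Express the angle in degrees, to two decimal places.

θ_B ≈ 49.89°

tan θ_B(1→2) = n₂/n₁ = tan 46.82° = 1.0656.
tan θ_B(2→3) = n₃/n₂ = tan 48.09° = 1.1141.
So n₃/n₁ = (n₂/n₁)(n₃/n₂) = 1.0656 × 1.1141 = 1.1873.
θ_B(1→3) = arctan(1.1873) = 49.89°.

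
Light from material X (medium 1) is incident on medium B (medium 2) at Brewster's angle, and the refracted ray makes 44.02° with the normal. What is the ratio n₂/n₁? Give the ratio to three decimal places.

θ_B + θ_t = 90°, so θ_B = 90° − 44.02° = 45.98°.
tan θ_B = n₂/n₁, so n₂/n₁ = tan 45.98° = 1.035.

n₂/n₁ ≈ 1.035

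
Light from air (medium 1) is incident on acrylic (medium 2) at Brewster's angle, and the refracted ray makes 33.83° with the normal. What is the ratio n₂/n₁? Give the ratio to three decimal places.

θ_B + θ_t = 90°, so θ_B = 90° − 33.83° = 56.17°.
tan θ_B = n₂/n₁, so n₂/n₁ = tan 56.17° = 1.492.

n₂/n₁ ≈ 1.492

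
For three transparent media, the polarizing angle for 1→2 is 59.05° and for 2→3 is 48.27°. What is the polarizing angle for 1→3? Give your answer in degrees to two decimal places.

Each Brewster angle gives a ratio: n₂/n₁ = tan 59.05° = 1.6676, n₃/n₂ = tan 48.27° = 1.1212.
Multiplying, n₃/n₁ = 1.6676 × 1.1212 = 1.8697, and θ_B(1→3) = arctan 1.8697 = 61.86°.

θ_B ≈ 61.86°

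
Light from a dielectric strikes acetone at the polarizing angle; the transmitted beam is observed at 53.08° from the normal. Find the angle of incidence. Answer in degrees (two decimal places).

θ_B ≈ 36.92°

Brewster's condition makes the reflected and refracted beams perpendicular: θ_B + θ_t = 90°.
So θ_B = 90° − θ_t = 90° − 53.08° = 36.92°.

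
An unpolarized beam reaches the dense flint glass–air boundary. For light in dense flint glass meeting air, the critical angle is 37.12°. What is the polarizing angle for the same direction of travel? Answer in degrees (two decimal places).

At the critical angle sin θ_c = n₂/n₁, giving n₂/n₁ = sin 37.12° = 0.6035.
Then tan θ_B = n₂/n₁ = 0.6035, so θ_B = arctan 0.6035 = 31.11°.

θ_B ≈ 31.11°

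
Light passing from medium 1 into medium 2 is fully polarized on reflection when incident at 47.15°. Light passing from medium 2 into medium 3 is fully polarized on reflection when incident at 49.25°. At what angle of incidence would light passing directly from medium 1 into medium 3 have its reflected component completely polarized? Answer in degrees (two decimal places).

θ_B ≈ 51.36°

tan θ_B(1→2) = n₂/n₁ = tan 47.15° = 1.0780.
tan θ_B(2→3) = n₃/n₂ = tan 49.25° = 1.1606.
n₃/n₁ = 1.2511. Then tan θ_B(1→3) = n₃/n₁, so θ_B(1→3) = arctan(1.2511) = 51.36°.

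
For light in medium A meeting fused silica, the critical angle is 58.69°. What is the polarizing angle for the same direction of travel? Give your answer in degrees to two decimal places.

θ_B ≈ 40.51°

n₂/n₁ = sin θ_c = sin 58.69° = 0.8544.
tan θ_B equals the same ratio, so θ_B = arctan(0.8544) = 40.51°.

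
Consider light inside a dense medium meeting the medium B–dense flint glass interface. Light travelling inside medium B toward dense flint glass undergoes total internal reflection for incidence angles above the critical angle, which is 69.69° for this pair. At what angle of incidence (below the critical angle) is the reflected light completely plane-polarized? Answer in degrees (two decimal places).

θ_B ≈ 43.16°

At the critical angle sin θ_c = n₂/n₁, giving n₂/n₁ = sin 69.69° = 0.9378.
Then tan θ_B = n₂/n₁ = 0.9378, so θ_B = arctan 0.9378 = 43.16°.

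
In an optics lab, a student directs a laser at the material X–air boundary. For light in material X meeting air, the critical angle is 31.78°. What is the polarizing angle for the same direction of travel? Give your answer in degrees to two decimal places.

At the critical angle sin θ_c = n₂/n₁, giving n₂/n₁ = sin 31.78° = 0.5267.
Then tan θ_B = n₂/n₁ = 0.5267, so θ_B = arctan 0.5267 = 27.77°.

θ_B ≈ 27.77°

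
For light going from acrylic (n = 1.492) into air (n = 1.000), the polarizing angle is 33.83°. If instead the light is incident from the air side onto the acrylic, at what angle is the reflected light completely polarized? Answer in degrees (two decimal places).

θ_B' ≈ 56.17°

tan θ_B' = n₁/n₂ = 1/tan θ_B, so θ_B' = 90° − θ_B.
θ_B' = 90° − 33.83° = 56.17°.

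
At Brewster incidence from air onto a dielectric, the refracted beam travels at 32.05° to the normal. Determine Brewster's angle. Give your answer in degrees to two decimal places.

Since the reflected and refracted rays are at right angles at the polarizing angle, θ_B + θ_t = 90°.
θ_B = 90° − 32.05° = 57.95°.

θ_B ≈ 57.95°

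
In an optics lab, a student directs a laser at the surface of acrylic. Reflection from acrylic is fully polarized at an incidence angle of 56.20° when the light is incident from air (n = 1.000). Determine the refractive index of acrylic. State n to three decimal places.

Brewster's law: tan θ_B = n₂/n₁ (light incident in air, refracted into acrylic).
n₂ = n₁ tan θ_B = 1.000 × tan 56.20° = 1.494.

n ≈ 1.494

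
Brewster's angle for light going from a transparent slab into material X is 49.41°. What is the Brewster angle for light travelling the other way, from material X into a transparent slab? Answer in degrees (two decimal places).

tan θ_B' = n₁/n₂ = 1/tan θ_B, so θ_B' = 90° − θ_B.
θ_B' = 90° − 49.41° = 40.59°.

θ_B' ≈ 40.59°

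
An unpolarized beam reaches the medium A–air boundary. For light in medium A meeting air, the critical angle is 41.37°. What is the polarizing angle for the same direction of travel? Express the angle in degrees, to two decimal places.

θ_B ≈ 33.46°

sin θ_c = n₂/n₁, so n₂/n₁ = sin 41.37° = 0.6609.
Brewster: tan θ_B = n₂/n₁ = 0.6609.
θ_B = arctan(0.6609) = 33.46°.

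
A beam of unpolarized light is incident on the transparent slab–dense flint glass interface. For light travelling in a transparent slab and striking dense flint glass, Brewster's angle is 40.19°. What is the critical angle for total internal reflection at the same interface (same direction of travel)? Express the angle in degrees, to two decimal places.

θ_c ≈ 57.65°

n₂/n₁ = tan 40.19° = 0.8448; the critical angle satisfies sin θ_c = n₂/n₁.
θ_c = arcsin(0.8448) = 57.65°.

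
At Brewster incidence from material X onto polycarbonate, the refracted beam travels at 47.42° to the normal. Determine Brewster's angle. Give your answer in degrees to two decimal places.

θ_B ≈ 42.58°

At Brewster's angle the reflected and refracted rays are perpendicular, so θ_B + θ_t = 90°.
θ_B = 90° − 47.42° = 42.58°.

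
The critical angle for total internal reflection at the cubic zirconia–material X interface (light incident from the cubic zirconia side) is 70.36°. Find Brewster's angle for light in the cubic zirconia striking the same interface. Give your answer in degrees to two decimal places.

sin θ_c = n₂/n₁, so n₂/n₁ = sin 70.36° = 0.9418.
Brewster: tan θ_B = n₂/n₁ = 0.9418.
θ_B = arctan(0.9418) = 43.28°.

θ_B ≈ 43.28°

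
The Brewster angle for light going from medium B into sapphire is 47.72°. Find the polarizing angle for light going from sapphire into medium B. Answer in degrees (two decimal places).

tan θ_B' = n₁/n₂ = 1/tan θ_B, so θ_B' = 90° − θ_B.
θ_B' = 90° − 47.72° = 42.28°.

θ_B' ≈ 42.28°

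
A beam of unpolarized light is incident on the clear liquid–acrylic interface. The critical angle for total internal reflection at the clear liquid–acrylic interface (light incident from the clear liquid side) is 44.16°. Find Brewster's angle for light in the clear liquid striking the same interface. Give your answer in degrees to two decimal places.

θ_B ≈ 34.86°

n₂/n₁ = sin θ_c = sin 44.16° = 0.6967.
tan θ_B equals the same ratio, so θ_B = arctan(0.6967) = 34.86°.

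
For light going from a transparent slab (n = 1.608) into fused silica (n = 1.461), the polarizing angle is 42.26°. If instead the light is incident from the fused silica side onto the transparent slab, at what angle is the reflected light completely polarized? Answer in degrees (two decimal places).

θ_B' ≈ 47.74°

Reversing the direction swaps n₁ and n₂, so tan θ_B' = 1/tan θ_B and θ_B' = 90° − θ_B.
Hence θ_B' = 90° − 42.26° = 47.74°.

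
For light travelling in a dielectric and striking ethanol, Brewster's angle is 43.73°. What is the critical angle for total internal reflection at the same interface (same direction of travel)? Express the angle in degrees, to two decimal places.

θ_c ≈ 73.06°

From Brewster, n₂/n₁ = tan θ_B = tan 43.73° = 0.9566.
Then sin θ_c = n₂/n₁ = 0.9566, so θ_c = arcsin 0.9566 = 73.06°.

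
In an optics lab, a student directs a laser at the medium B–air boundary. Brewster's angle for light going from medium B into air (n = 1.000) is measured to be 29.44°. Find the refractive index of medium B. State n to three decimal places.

Brewster's law: tan θ_B = n₂/n₁ (light incident in medium B, refracted into air).
n₁ = n₂ / tan θ_B = 1.000 / tan 29.44° = 1.772.

n ≈ 1.772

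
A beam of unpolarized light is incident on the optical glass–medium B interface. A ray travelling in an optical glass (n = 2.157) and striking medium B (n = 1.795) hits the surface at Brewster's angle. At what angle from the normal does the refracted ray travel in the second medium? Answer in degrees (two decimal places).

θ_t ≈ 50.23°

θ_B = arctan(n₂/n₁) = arctan(1.795/2.157) = 39.77°.
At Brewster's angle the reflected and refracted rays are perpendicular, so θ_t = 90° − θ_B = 90° − 39.77° = 50.23°.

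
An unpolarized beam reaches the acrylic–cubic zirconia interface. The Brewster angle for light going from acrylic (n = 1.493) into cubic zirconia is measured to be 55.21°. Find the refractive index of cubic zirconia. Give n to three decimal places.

Full polarization of the reflected beam means tan θ_B = n₂/n₁, where n₁ is the incident medium (acrylic).
n₂ = n₁ tan θ_B = 1.493 × tan 55.21° = 2.149.

n ≈ 2.149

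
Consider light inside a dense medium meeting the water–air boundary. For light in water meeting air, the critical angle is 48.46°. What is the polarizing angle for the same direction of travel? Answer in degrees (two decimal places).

n₂/n₁ = sin θ_c = sin 48.46° = 0.7485.
tan θ_B equals the same ratio, so θ_B = arctan(0.7485) = 36.81°.

θ_B ≈ 36.81°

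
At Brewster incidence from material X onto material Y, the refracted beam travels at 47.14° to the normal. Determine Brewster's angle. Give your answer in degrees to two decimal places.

θ_B ≈ 42.86°

At Brewster's angle the reflected and refracted rays are perpendicular, so θ_B + θ_t = 90°.
So θ_B = 90° − θ_t = 90° − 47.14° = 42.86°.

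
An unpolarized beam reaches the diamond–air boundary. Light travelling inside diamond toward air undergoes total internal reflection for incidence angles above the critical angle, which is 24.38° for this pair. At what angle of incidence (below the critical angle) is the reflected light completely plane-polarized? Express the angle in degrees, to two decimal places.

θ_B ≈ 22.43°

sin θ_c = n₂/n₁, so n₂/n₁ = sin 24.38° = 0.4128.
Brewster: tan θ_B = n₂/n₁ = 0.4128.
θ_B = arctan(0.4128) = 22.43°.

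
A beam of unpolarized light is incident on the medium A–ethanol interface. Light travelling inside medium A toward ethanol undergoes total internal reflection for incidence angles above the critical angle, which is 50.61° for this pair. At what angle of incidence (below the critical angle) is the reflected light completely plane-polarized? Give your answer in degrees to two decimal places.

θ_B ≈ 37.70°

n₂/n₁ = sin θ_c = sin 50.61° = 0.7728.
tan θ_B equals the same ratio, so θ_B = arctan(0.7728) = 37.70°.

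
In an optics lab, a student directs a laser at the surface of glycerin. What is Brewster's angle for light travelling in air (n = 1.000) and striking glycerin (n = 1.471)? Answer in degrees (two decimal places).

The reflected p-component vanishes when tan θ_B = n₂/n₁.
Brewster's condition: tan θ_B = n₂/n₁ = 1.471/1.000 = 1.4710.
θ_B = arctan(1.4710) = 55.79°.

θ_B ≈ 55.79°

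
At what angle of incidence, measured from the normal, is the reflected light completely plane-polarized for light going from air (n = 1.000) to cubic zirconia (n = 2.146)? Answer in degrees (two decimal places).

The reflected p-component vanishes when tan θ_B = n₂/n₁.
Here n₂/n₁ = 2.146/1.000 = 2.1460, and Brewster's law gives tan θ_B = n₂/n₁.
θ_B = arctan(2.1460) = 65.02°.

θ_B ≈ 65.02°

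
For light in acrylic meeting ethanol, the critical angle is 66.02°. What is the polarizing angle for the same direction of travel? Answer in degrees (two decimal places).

n₂/n₁ = sin θ_c = sin 66.02° = 0.9137.
tan θ_B equals the same ratio, so θ_B = arctan(0.9137) = 42.42°.

θ_B ≈ 42.42°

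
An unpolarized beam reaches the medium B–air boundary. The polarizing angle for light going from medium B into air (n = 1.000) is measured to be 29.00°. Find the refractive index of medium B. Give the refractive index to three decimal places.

n ≈ 1.804

At the polarizing angle, tan θ_B = n₂/n₁ with n₁ on the incident side (medium B) and n₂ on the transmitted side (air).
n₁ = n₂ / tan θ_B = 1.000 / tan 29.00° = 1.804.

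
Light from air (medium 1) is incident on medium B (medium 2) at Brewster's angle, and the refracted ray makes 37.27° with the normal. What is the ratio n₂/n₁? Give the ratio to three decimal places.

θ_B + θ_t = 90°, so θ_B = 90° − 37.27° = 52.73°.
Then n₂/n₁ = tan θ_B = tan 52.73° = 1.314.

n₂/n₁ ≈ 1.314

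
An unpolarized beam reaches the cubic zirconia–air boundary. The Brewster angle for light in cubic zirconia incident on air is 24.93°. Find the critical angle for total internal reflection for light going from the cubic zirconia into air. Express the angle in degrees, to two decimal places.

θ_c ≈ 27.70°

tan θ_B = n₂/n₁ = tan 24.93° = 0.4648.
Total internal reflection: sin θ_c = n₂/n₁ = 0.4648.
θ_c = arcsin(0.4648) = 27.70°.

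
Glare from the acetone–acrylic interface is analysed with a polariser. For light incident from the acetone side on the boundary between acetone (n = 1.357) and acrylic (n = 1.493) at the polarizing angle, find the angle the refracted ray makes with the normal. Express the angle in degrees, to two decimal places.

θ_t ≈ 42.27°

θ_B = arctan(n₂/n₁) = arctan(1.493/1.357) = 47.73°.
Since θ_B + θ_t = 90° at Brewster incidence, θ_t = 90° − 47.73° = 42.27°.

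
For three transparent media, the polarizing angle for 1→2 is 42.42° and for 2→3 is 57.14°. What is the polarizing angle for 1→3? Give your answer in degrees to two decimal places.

tan θ_B(1→2) = n₂/n₁ = tan 42.42° = 0.9138.
tan θ_B(2→3) = n₃/n₂ = tan 57.14° = 1.5481.
n₃/n₁ = 1.4146. Then tan θ_B(1→3) = n₃/n₁, so θ_B(1→3) = arctan(1.4146) = 54.74°.

θ_B ≈ 54.74°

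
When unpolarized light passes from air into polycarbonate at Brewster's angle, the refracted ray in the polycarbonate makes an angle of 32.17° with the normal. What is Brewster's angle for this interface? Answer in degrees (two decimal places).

Since the reflected and refracted rays are at right angles at the polarizing angle, θ_B + θ_t = 90°.
θ_B = 90° − 32.17° = 57.83°.

θ_B ≈ 57.83°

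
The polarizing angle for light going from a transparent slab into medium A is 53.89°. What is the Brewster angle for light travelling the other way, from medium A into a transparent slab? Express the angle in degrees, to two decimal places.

The two Brewster angles are complementary: θ_B' = 90° − θ_B = 90° − 53.89° = 36.11°.

θ_B' ≈ 36.11°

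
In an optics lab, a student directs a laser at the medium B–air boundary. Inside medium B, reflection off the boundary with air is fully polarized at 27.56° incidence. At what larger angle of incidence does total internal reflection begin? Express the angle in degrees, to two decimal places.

tan θ_B = n₂/n₁ = tan 27.56° = 0.5219.
Total internal reflection: sin θ_c = n₂/n₁ = 0.5219.
θ_c = arcsin(0.5219) = 31.46°.

θ_c ≈ 31.46°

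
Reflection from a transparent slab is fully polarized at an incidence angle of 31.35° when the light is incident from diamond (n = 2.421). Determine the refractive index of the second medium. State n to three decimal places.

n ≈ 1.475

Full polarization of the reflected beam means tan θ_B = n₂/n₁, where n₁ is the incident medium (diamond).
n₂ = n₁ tan θ_B = 2.421 × tan 31.35° = 1.475.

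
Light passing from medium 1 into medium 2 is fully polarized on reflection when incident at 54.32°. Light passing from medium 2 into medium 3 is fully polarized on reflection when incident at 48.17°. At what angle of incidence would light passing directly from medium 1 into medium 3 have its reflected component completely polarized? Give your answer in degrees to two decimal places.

θ_B ≈ 57.27°

tan θ_B(1→2) = n₂/n₁ = tan 54.32° = 1.3927.
tan θ_B(2→3) = n₃/n₂ = tan 48.17° = 1.1173.
So n₃/n₁ = (n₂/n₁)(n₃/n₂) = 1.3927 × 1.1173 = 1.5560.
θ_B(1→3) = arctan(1.5560) = 57.27°.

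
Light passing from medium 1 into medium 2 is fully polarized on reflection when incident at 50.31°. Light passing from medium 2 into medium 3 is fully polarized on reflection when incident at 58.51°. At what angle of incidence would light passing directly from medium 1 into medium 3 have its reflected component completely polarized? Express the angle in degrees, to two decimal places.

n₂/n₁ = tan 50.31° = 1.2049 and n₃/n₂ = tan 58.51° = 1.6325.
Multiplying, n₃/n₁ = 1.2049 × 1.6325 = 1.9670, and θ_B(1→3) = arctan 1.9670 = 63.05°.

θ_B ≈ 63.05°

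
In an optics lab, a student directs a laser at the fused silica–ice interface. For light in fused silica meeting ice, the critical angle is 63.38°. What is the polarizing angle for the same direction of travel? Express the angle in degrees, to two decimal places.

sin θ_c = n₂/n₁, so n₂/n₁ = sin 63.38° = 0.8940.
Brewster: tan θ_B = n₂/n₁ = 0.8940.
θ_B = arctan(0.8940) = 41.80°.

θ_B ≈ 41.80°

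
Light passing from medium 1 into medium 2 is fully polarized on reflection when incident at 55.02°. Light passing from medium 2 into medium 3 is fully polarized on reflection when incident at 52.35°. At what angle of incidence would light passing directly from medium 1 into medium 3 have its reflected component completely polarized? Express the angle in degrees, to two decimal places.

n₂/n₁ = tan 55.02° = 1.4292 and n₃/n₂ = tan 52.35° = 1.2962.
Multiplying, n₃/n₁ = 1.4292 × 1.2962 = 1.8525, and θ_B(1→3) = arctan 1.8525 = 61.64°.

θ_B ≈ 61.64°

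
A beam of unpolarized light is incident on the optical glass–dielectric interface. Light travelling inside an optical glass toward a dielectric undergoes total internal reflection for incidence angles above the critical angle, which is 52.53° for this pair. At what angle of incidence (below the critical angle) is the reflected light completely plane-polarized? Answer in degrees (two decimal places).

θ_B ≈ 38.44°

At the critical angle sin θ_c = n₂/n₁, giving n₂/n₁ = sin 52.53° = 0.7937.
Then tan θ_B = n₂/n₁ = 0.7937, so θ_B = arctan 0.7937 = 38.44°.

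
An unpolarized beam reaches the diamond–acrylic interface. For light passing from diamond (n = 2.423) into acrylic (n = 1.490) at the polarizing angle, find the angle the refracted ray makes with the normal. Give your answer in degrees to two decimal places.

θ_t ≈ 58.41°

First find Brewster's angle: tan θ_B = 1.490/2.423 = 0.6149, giving θ_B = 31.59°.
At Brewster's angle the reflected and refracted rays are perpendicular, so θ_t = 90° − θ_B = 90° − 31.59° = 58.41°.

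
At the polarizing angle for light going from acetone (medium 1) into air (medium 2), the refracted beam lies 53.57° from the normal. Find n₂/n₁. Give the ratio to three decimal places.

At Brewster incidence θ_B = 90° − θ_t = 90° − 53.57° = 36.43°.
Then n₂/n₁ = tan θ_B = tan 36.43° = 0.738.

n₂/n₁ ≈ 0.738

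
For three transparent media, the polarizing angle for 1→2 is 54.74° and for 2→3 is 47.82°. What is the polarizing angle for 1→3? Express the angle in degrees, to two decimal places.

Each Brewster angle gives a ratio: n₂/n₁ = tan 54.74° = 1.4144, n₃/n₂ = tan 47.82° = 1.1036.
Multiplying, n₃/n₁ = 1.4144 × 1.1036 = 1.5610, and θ_B(1→3) = arctan 1.5610 = 57.36°.

θ_B ≈ 57.36°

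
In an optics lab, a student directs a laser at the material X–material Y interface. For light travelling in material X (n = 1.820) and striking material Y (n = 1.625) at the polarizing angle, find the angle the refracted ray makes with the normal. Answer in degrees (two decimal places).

tan θ_B = n₂/n₁ = 1.625/1.820 = 0.8929, so θ_B = 41.76°.
The refracted ray is perpendicular to the reflected ray, so θ_t = 90° − θ_B = 48.24°.

θ_t ≈ 48.24°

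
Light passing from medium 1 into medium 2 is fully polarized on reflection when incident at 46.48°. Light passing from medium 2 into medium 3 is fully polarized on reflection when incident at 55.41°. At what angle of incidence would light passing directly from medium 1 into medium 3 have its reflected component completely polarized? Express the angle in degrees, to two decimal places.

θ_B ≈ 56.78°

tan θ_B(1→2) = n₂/n₁ = tan 46.48° = 1.0530.
tan θ_B(2→3) = n₃/n₂ = tan 55.41° = 1.4501.
n₃/n₁ = 1.5270. Then tan θ_B(1→3) = n₃/n₁, so θ_B(1→3) = arctan(1.5270) = 56.78°.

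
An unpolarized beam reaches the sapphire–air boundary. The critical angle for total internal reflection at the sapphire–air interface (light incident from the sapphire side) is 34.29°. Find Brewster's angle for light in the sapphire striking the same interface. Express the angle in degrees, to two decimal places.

sin θ_c = n₂/n₁, so n₂/n₁ = sin 34.29° = 0.5634.
Brewster: tan θ_B = n₂/n₁ = 0.5634.
θ_B = arctan(0.5634) = 29.40°.

θ_B ≈ 29.40°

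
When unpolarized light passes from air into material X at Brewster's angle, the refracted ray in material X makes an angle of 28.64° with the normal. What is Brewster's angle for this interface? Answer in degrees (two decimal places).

θ_B ≈ 61.36°

At Brewster's angle the reflected and refracted rays are perpendicular, so θ_B + θ_t = 90°.
θ_B = 90° − 28.64° = 61.36°.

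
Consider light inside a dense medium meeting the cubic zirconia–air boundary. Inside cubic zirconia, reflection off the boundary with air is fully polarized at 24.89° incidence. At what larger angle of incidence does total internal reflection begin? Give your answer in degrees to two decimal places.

From Brewster, n₂/n₁ = tan θ_B = tan 24.89° = 0.4640.
Then sin θ_c = n₂/n₁ = 0.4640, so θ_c = arcsin 0.4640 = 27.64°.

θ_c ≈ 27.64°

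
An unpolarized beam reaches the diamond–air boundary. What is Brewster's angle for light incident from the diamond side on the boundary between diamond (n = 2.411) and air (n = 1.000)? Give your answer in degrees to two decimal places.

θ_B ≈ 22.53°

Here n₂/n₁ = 1.000/2.411 = 0.4148, and Brewster's law gives tan θ_B = n₂/n₁.
So θ_B = arctan 0.4148 = 22.53°.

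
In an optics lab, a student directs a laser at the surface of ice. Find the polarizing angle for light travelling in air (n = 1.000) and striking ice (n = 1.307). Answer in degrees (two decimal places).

θ_B ≈ 52.58°

The reflected p-component vanishes when tan θ_B = n₂/n₁.
Here n₂/n₁ = 1.307/1.000 = 1.3070, and Brewster's law gives tan θ_B = n₂/n₁. Taking the arctangent, θ_B = 52.58°.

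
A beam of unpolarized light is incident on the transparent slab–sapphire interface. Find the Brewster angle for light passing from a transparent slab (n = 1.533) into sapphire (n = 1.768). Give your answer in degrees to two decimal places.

θ_B ≈ 49.07°

Here n₂/n₁ = 1.768/1.533 = 1.1533, and Brewster's law gives tan θ_B = n₂/n₁.
θ_B = arctan(1.1533) = 49.07°.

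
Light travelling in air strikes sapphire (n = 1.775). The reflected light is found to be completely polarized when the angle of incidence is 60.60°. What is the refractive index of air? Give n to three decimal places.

At Brewster's angle, tan θ_B = n₂/n₁ with n₁ on the incident side (air) and n₂ on the transmitted side (sapphire).
n₁ = n₂ / tan θ_B = 1.775 / tan 60.60° = 1.000.

n ≈ 1.000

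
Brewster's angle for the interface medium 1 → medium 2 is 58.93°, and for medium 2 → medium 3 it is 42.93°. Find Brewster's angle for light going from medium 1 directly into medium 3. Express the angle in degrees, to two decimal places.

θ_B ≈ 57.07°

Each Brewster angle gives a ratio: n₂/n₁ = tan 58.93° = 1.6597, n₃/n₂ = tan 42.93° = 0.9302.
n₃/n₁ = 1.5439. Then tan θ_B(1→3) = n₃/n₁, so θ_B(1→3) = arctan(1.5439) = 57.07°.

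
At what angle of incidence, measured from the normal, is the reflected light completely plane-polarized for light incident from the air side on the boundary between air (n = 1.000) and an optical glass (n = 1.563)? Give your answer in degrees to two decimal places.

Here n₂/n₁ = 1.563/1.000 = 1.5630, and Brewster's law gives tan θ_B = n₂/n₁.
So θ_B = arctan 1.5630 = 57.39°.

θ_B ≈ 57.39°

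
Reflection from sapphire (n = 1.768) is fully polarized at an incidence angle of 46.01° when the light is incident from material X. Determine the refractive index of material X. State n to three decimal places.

At Brewster's angle, tan θ_B = n₂/n₁ with n₁ on the incident side (material X) and n₂ on the transmitted side (sapphire).
n₁ = n₂ / tan θ_B = 1.768 / tan 46.01° = 1.707.

n ≈ 1.707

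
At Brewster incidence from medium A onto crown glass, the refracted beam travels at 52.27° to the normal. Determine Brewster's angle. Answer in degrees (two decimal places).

θ_B ≈ 37.73°

Brewster's condition makes the reflected and refracted beams perpendicular: θ_B + θ_t = 90°.
θ_B = 90° − 52.27° = 37.73°.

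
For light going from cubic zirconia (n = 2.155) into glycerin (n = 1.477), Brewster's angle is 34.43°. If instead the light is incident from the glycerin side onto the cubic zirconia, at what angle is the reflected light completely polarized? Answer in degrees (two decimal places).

tan θ_B' = n₁/n₂ = 1/tan θ_B, so θ_B' = 90° − θ_B.
θ_B' = 90° − 34.43° = 55.57°.

θ_B' ≈ 55.57°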